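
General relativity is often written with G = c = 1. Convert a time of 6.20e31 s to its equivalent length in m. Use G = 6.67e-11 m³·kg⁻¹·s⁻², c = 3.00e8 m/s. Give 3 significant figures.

1.86e40 m

Time → length via c.
6.20e31 s × (c) = 1.86e40 m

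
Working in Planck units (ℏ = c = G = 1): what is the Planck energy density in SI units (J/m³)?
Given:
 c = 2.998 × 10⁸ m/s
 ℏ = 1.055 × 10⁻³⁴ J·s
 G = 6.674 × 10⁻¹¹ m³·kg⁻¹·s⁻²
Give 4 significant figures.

Dimensional analysis gives u_P = c⁷/(ℏG²).
  = 2.177 × 10⁵⁹ / 4.699 × 10⁻⁵⁵
  = 4.632 × 10¹¹³ J/m³

4.632 × 10¹¹³ J/m³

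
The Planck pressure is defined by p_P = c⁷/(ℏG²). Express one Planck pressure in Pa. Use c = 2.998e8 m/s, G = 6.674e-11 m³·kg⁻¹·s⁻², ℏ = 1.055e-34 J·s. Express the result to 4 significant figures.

p_P = c⁷/(ℏG²)
  = 2.177e59 / 4.699e-55
  = 4.632e113 Pa

4.632e113 Pa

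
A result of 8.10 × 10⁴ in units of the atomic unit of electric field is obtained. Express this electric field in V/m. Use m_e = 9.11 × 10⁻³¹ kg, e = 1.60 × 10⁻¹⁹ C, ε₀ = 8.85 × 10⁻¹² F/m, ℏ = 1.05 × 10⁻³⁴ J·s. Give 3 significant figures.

One atomic unit of electric field: E_au = E_h/(e a₀) = m_e²e⁵/((4πε₀)³ℏ⁴) = 5.20 × 10¹¹ V/m.
8.10 × 10⁴ × 5.20 × 10¹¹ V/m = 4.22 × 10¹⁶ V/m

4.22 × 10¹⁶ V/m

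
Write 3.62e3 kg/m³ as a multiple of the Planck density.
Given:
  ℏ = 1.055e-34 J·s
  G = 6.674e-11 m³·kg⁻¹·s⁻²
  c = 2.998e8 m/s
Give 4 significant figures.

Planck density: ρ_P = c⁵/(ℏG²) = 5.154e96 kg/m³.
3.62e3 / 5.154e96 = 7.024e-94

7.024e-94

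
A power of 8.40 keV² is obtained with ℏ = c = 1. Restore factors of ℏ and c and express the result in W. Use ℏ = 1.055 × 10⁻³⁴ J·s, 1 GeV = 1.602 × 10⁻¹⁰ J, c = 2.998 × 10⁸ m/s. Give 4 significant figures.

2.043 × 10³ W

Power is [E]/[T] = [E]²/ℏ.
1 GeV² → 1/ℏ × (1 GeV in J)² = 2.433 × 10¹⁴ W.
Convert the energy scale: 8.40 keV² = 8.40 × 10⁻¹² GeV².
Result: 8.40 × 10⁻¹² × 2.433 × 10¹⁴ = 2.043 × 10³ W.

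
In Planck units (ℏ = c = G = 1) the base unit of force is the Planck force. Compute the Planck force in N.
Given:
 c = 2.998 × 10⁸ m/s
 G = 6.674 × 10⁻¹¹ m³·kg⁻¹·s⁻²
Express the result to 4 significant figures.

1.210 × 10⁴⁴ N

F_P = c⁴/G
  = 8.078 × 10³³ / 6.674 × 10⁻¹¹
  = 1.210 × 10⁴⁴ N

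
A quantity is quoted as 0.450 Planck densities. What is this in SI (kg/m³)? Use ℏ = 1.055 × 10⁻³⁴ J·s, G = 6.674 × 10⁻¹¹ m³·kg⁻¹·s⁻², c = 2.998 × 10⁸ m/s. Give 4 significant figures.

One Planck density: ρ_P = c⁵/(ℏG²) = 5.154 × 10⁹⁶ kg/m³.
0.450 × 5.154 × 10⁹⁶ kg/m³ = 2.319 × 10⁹⁶ kg/m³

2.319 × 10⁹⁶ kg/m³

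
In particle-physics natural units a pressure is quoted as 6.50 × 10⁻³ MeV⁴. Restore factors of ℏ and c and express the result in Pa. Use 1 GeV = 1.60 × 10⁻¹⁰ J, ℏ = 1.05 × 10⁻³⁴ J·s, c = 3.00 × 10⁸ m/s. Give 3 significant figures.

1.36 × 10²³ Pa

Pressure is [E]/[L]³ = [E]⁴/(ℏc)³.
1 GeV⁴ → 1/(ℏc)³ × (1 GeV in J)⁴ = 2.10 × 10³⁷ Pa.
Convert the energy scale: 6.50 × 10⁻³ MeV⁴ = 6.50 × 10⁻¹⁵ GeV⁴.
Result: 6.50 × 10⁻¹⁵ × 2.10 × 10³⁷ = 1.36 × 10²³ Pa.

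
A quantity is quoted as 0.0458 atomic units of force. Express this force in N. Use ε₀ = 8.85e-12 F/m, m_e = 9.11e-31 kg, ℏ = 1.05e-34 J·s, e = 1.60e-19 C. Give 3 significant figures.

One atomic unit of force: F_au = E_h/a₀ = m_e²e⁶/((4πε₀)³ℏ⁴) = 8.33e-8 N.
0.0458 × 8.33e-8 N = 3.81e-9 N

3.81e-9 N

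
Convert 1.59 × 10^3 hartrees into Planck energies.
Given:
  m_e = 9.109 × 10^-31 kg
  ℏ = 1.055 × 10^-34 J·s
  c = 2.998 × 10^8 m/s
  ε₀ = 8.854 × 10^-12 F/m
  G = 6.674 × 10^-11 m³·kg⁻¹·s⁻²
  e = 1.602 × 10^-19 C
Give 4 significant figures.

3.538 × 10^-24

hartree: E_h = m_e e⁴/(4πε₀ℏ)² = 4.354 × 10^-18 J
Planck energy: E_P = √(ℏc⁵/G) = 1.957 × 10^9 J
1.59 × 10^3 × 4.354 × 10^-18 / 1.957 × 10^9 = 3.538 × 10^-24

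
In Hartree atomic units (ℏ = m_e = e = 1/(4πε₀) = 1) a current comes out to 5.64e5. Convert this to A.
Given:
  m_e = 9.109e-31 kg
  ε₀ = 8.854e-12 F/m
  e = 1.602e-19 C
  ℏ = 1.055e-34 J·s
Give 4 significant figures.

3.729e3 A

One atomic unit of electric current: I_au = e E_h/ℏ = m_e e⁵/((4πε₀)²ℏ³) = 6.612e-3 A.
5.64e5 × 6.612e-3 A = 3.729e3 A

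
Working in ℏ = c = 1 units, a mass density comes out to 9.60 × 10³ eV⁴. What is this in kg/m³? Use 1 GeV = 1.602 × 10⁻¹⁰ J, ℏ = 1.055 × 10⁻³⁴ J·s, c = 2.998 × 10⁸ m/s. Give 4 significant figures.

2.223 × 10⁻¹² kg/m³

Mass density is [E]/(c²[L]³) = [E]⁴/(ℏ³c⁵).
1 GeV⁴ → 1/(ℏ³c⁵) × (1 GeV in J)⁴ = 2.316 × 10²⁰ kg/m³.
Convert the energy scale: 9.60 × 10³ eV⁴ = 9.60 × 10⁻³³ GeV⁴.
Result: 9.60 × 10⁻³³ × 2.316 × 10²⁰ = 2.223 × 10⁻¹² kg/m³.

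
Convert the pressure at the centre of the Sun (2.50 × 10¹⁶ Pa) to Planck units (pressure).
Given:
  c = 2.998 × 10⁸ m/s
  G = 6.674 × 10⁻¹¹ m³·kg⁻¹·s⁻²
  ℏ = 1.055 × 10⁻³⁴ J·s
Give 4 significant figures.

5.397 × 10⁻⁹⁸

Planck pressure: p_P = c⁷/(ℏG²) = 4.632 × 10¹¹³ Pa.
2.50 × 10¹⁶ / 4.632 × 10¹¹³ = 5.397 × 10⁻⁹⁸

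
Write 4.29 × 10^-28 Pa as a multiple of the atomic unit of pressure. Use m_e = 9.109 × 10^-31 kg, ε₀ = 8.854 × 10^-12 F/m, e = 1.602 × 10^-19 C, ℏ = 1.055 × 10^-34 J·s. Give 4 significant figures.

1.465 × 10^-41

atomic unit of pressure: P_au = E_h/a₀³ = m_e⁴e¹⁰/((4πε₀)⁵ℏ⁸) = 2.929 × 10^13 Pa.
4.29 × 10^-28 / 2.929 × 10^13 = 1.465 × 10^-41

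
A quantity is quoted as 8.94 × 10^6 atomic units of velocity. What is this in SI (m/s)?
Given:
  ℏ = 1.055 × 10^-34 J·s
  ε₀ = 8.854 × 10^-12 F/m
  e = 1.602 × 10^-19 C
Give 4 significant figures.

One atomic unit of velocity: v_au = e²/(4πε₀ℏ) = 2.186 × 10^6 m/s.
8.94 × 10^6 × 2.186 × 10^6 m/s = 1.955 × 10^13 m/s

1.955 × 10^13 m/s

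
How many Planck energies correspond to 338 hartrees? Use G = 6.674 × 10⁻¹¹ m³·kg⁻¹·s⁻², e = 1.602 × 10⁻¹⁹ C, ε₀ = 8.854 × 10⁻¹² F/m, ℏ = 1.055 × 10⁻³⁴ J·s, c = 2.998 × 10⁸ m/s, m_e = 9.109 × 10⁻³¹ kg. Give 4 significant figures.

7.522 × 10⁻²⁵

hartree: E_h = m_e e⁴/(4πε₀ℏ)² = 4.354 × 10⁻¹⁸ J
Planck energy: E_P = √(ℏc⁵/G) = 1.957 × 10⁹ J
338 × 4.354 × 10⁻¹⁸ / 1.957 × 10⁹ = 7.522 × 10⁻²⁵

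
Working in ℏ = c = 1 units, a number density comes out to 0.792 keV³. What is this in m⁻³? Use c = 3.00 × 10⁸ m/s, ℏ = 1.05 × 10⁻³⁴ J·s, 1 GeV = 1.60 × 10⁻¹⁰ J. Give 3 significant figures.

1.04 × 10²⁹ m⁻³

Number density is [L]⁻³ = [E]³/(ℏc)³.
1 GeV³ → 1/(ℏc)³ × (1 GeV in J)³ = 1.31 × 10⁴⁷ m⁻³.
Convert the energy scale: 0.792 keV³ = 7.92 × 10⁻¹⁹ GeV³.
Result: 7.92 × 10⁻¹⁹ × 1.31 × 10⁴⁷ = 1.04 × 10²⁹ m⁻³.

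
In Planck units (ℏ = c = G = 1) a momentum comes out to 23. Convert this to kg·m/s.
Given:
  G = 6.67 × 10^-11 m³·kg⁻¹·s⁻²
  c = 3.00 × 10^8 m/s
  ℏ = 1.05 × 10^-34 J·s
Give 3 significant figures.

One Planck momentum: p_P = √(ℏc³/G) = 6.52 kg·m/s.
23 × 6.52 kg·m/s = 150 kg·m/s

150 kg·m/s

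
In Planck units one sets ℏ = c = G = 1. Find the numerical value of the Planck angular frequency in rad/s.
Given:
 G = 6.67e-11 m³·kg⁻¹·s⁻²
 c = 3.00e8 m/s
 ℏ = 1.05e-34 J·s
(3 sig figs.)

1.86e43 rad/s

ω_P = √(c⁵/(ℏG))
  = √(3.47e86)
  = 1.86e43 rad/s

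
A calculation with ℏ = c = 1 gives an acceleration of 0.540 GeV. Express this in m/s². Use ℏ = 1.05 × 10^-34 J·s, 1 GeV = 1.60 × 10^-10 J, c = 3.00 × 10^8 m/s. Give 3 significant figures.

2.47 × 10^32 m/s²

Acceleration is [L]/[T]² = c·[E]/ℏ.
1 GeV → c/ℏ × (1 GeV in J) = 4.57 × 10^32 m/s².
Result: 0.540 × 4.57 × 10^32 = 2.47 × 10^32 m/s².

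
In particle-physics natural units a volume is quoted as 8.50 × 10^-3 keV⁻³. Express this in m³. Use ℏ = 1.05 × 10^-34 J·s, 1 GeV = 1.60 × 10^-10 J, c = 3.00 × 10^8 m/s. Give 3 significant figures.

Volume is [L]³ = [E]⁻³·(ℏc)³.
1 GeV⁻³ → (ℏc)³ × (1 GeV in J)⁻³ = 7.63 × 10^-48 m³.
Convert the energy scale: 8.50 × 10^-3 keV⁻³ = 8.50 × 10^15 GeV⁻³.
Result: 8.50 × 10^15 × 7.63 × 10^-48 = 6.49 × 10^-32 m³.

6.49 × 10^-32 m³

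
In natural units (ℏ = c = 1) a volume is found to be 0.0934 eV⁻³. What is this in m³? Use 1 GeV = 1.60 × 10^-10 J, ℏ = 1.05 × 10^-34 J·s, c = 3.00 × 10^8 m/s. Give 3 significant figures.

7.13 × 10^-22 m³

Volume is [L]³ = [E]⁻³·(ℏc)³.
1 GeV⁻³ → (ℏc)³ × (1 GeV in J)⁻³ = 7.63 × 10^-48 m³.
Convert the energy scale: 0.0934 eV⁻³ = 9.34 × 10^25 GeV⁻³.
Result: 9.34 × 10^25 × 7.63 × 10^-48 = 7.13 × 10^-22 m³.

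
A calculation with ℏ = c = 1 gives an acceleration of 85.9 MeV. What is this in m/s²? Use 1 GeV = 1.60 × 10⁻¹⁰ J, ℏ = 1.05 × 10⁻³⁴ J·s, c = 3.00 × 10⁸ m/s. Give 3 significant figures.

Acceleration is [L]/[T]² = c·[E]/ℏ.
1 GeV → c/ℏ × (1 GeV in J) = 4.57 × 10³² m/s².
Convert the energy scale: 85.9 MeV = 0.0859 GeV.
Result: 0.0859 × 4.57 × 10³² = 3.93 × 10³¹ m/s².

3.93 × 10³¹ m/s²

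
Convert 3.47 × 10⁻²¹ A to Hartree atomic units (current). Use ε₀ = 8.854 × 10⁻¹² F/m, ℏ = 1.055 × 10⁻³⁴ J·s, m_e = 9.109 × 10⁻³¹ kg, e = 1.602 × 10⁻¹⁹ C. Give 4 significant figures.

atomic unit of electric current: I_au = e E_h/ℏ = m_e e⁵/((4πε₀)²ℏ³) = 6.612 × 10⁻³ A.
3.47 × 10⁻²¹ / 6.612 × 10⁻³ = 5.248 × 10⁻¹⁹

5.248 × 10⁻¹⁹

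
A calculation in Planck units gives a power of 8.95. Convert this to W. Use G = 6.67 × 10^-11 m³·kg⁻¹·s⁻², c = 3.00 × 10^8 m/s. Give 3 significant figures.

One Planck power: P_P = c⁵/G = 3.64 × 10^52 W.
8.95 × 3.64 × 10^52 W = 3.26 × 10^53 W

3.26 × 10^53 W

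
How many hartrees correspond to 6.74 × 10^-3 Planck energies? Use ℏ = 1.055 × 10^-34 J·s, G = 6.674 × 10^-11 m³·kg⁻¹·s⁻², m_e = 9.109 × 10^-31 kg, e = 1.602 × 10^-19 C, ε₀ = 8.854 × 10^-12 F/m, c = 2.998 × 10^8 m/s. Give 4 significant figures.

3.029 × 10^24

Planck energy: E_P = √(ℏc⁵/G) = 1.957 × 10^9 J
hartree: E_h = m_e e⁴/(4πε₀ℏ)² = 4.354 × 10^-18 J
6.74 × 10^-3 × 1.957 × 10^9 / 4.354 × 10^-18 = 3.029 × 10^24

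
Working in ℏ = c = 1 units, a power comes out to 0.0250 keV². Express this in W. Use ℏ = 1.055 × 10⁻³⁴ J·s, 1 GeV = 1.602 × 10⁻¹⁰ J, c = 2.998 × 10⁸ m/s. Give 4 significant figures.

Power is [E]/[T] = [E]²/ℏ.
1 GeV² → 1/ℏ × (1 GeV in J)² = 2.433 × 10¹⁴ W.
Convert the energy scale: 0.0250 keV² = 2.50 × 10⁻¹⁴ GeV².
Result: 2.50 × 10⁻¹⁴ × 2.433 × 10¹⁴ = 6.082 W.

6.082 W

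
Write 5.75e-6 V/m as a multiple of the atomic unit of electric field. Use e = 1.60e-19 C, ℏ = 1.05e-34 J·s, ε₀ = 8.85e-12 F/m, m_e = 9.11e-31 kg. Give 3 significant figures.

1.10e-17

atomic unit of electric field: E_au = E_h/(e a₀) = m_e²e⁵/((4πε₀)³ℏ⁴) = 5.20e11 V/m.
5.75e-6 / 5.20e11 = 1.10e-17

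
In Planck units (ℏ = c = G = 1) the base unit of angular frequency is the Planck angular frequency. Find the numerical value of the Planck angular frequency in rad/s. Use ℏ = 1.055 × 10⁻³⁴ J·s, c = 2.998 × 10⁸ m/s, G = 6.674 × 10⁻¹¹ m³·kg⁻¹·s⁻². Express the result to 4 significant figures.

ω_P = √(c⁵/(ℏG))
  = √(3.440 × 10⁸⁶)
  = 1.855 × 10⁴³ rad/s

1.855 × 10⁴³ rad/s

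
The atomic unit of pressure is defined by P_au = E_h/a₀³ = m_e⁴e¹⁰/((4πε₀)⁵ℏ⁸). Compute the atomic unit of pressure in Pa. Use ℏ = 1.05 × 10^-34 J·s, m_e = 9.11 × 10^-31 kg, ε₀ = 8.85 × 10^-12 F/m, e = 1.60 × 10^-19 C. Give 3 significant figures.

3.01 × 10^13 Pa

P_au = E_h/a₀³ = m_e⁴e¹⁰/((4πε₀)⁵ℏ⁸)
E_h = 4.38 × 10^-18 J
a₀ = 5.26 × 10^-11 m
E_h/a₀³ = 3.01 × 10^13 Pa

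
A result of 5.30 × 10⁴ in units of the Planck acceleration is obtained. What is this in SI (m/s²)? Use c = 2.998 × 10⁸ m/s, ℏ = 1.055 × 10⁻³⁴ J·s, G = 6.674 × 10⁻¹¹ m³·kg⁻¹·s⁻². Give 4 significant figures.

One Planck acceleration: a_P = √(c⁷/(ℏG)) = 5.560 × 10⁵¹ m/s².
5.30 × 10⁴ × 5.560 × 10⁵¹ m/s² = 2.947 × 10⁵⁶ m/s²

2.947 × 10⁵⁶ m/s²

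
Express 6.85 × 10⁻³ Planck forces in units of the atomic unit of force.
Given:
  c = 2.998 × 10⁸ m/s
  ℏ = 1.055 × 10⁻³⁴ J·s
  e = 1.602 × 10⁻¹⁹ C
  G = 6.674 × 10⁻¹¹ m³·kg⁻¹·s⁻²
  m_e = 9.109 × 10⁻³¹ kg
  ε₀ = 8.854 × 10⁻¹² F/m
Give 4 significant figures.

1.009 × 10⁴⁹

Planck force: F_P = c⁴/G = 1.210 × 10⁴⁴ N
atomic unit of force: F_au = E_h/a₀ = m_e²e⁶/((4πε₀)³ℏ⁴) = 8.220 × 10⁻⁸ N
6.85 × 10⁻³ × 1.210 × 10⁴⁴ / 8.220 × 10⁻⁸ = 1.009 × 10⁴⁹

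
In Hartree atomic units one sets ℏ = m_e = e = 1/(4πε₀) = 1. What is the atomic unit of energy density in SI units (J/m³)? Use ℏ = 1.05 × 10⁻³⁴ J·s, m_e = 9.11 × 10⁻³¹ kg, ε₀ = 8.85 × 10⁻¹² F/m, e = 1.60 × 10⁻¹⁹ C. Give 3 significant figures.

3.01 × 10¹³ J/m³

u_au = E_h/a₀³ = m_e⁴e¹⁰/((4πε₀)⁵ℏ⁸)
E_h = 4.38 × 10⁻¹⁸ J
a₀ = 5.26 × 10⁻¹¹ m
E_h/a₀³ = 3.01 × 10¹³ J/m³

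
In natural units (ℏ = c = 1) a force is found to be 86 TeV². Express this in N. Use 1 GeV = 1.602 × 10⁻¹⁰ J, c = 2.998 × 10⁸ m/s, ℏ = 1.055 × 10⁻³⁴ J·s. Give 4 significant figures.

6.978 × 10¹³ N

Force is [E]/[L] = [E]²/(ℏc); restore (ℏc)⁻¹.
1 GeV² → 1/(ℏc) × (1 GeV in J)² = 8.114 × 10⁵ N.
Convert the energy scale: 86 TeV² = 8.60 × 10⁷ GeV².
Result: 8.60 × 10⁷ × 8.114 × 10⁵ = 6.978 × 10¹³ N.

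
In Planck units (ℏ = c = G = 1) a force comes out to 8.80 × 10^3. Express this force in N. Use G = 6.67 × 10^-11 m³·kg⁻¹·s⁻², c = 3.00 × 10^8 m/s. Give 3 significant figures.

One Planck force: F_P = c⁴/G = 1.21 × 10^44 N.
8.80 × 10^3 × 1.21 × 10^44 N = 1.07 × 10^48 N

1.07 × 10^48 N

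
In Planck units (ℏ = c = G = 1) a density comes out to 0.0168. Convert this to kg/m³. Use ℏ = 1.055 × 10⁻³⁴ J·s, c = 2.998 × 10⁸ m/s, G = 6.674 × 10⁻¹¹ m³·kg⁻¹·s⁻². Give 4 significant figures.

One Planck density: ρ_P = c⁵/(ℏG²) = 5.154 × 10⁹⁶ kg/m³.
0.0168 × 5.154 × 10⁹⁶ kg/m³ = 8.658 × 10⁹⁴ kg/m³

8.658 × 10⁹⁴ kg/m³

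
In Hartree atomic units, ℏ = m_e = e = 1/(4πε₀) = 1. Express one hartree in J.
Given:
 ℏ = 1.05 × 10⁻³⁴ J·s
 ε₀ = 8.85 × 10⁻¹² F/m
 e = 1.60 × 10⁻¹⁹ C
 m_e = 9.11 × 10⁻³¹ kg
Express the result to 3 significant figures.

The unique combination of the constants set to 1 with dimensions of energy is E_h = m_e e⁴/(4πε₀ℏ)².
  = 5.97 × 10⁻¹⁰⁶ / 1.36 × 10⁻⁸⁸
  = 4.38 × 10⁻¹⁸ J

4.38 × 10⁻¹⁸ J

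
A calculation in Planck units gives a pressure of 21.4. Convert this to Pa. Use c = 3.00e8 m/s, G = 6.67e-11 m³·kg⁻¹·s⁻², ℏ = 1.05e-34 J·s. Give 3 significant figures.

One Planck pressure: p_P = c⁷/(ℏG²) = 4.68e113 Pa.
21.4 × 4.68e113 Pa = 1.00e115 Pa

1.00e115 Pa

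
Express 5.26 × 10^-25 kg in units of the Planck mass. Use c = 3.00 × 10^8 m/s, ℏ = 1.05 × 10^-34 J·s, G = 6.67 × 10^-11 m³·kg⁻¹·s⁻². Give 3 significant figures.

Planck mass: m_P = √(ℏc/G) = 2.17 × 10^-8 kg.
5.26 × 10^-25 / 2.17 × 10^-8 = 2.42 × 10^-17

2.42 × 10^-17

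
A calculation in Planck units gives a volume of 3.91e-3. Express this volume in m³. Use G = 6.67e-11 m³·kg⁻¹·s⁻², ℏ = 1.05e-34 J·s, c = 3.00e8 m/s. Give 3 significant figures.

1.63e-107 m³

One Planck volume: V_P = (ℏG/c³)^(3/2) = 4.18e-105 m³.
3.91e-3 × 4.18e-105 m³ = 1.63e-107 m³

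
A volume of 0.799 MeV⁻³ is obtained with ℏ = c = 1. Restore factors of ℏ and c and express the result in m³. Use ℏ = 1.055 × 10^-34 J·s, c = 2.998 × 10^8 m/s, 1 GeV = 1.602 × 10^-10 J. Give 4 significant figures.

Volume is [L]³ = [E]⁻³·(ℏc)³.
1 GeV⁻³ → (ℏc)³ × (1 GeV in J)⁻³ = 7.696 × 10^-48 m³.
Convert the energy scale: 0.799 MeV⁻³ = 7.99 × 10^8 GeV⁻³.
Result: 7.99 × 10^8 × 7.696 × 10^-48 = 6.149 × 10^-39 m³.

6.149 × 10^-39 m³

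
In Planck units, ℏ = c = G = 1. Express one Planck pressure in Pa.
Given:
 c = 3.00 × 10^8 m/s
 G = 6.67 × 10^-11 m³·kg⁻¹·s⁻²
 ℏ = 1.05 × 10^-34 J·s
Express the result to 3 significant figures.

4.68 × 10^113 Pa

From ℏ = c = G = 1 the pressure scale is p_P = c⁷/(ℏG²).
  = 2.19 × 10^59 / 4.67 × 10^-55
  = 4.68 × 10^113 Pa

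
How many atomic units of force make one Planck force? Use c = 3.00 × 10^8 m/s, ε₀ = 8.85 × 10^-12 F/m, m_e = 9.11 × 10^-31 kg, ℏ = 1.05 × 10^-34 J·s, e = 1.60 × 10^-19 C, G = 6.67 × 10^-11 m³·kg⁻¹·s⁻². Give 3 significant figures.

Planck force: F_P = c⁴/G = 1.21 × 10^44 N
atomic unit of force: F_au = E_h/a₀ = m_e²e⁶/((4πε₀)³ℏ⁴) = 8.33 × 10^-8 N
ratio = 1.21 × 10^44 / 8.33 × 10^-8 = 1.46 × 10^51

1.46 × 10^51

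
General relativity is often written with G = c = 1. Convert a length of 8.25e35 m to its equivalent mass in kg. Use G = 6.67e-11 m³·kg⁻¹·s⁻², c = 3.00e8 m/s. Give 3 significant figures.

1.11e63 kg

Length → mass via c²/G.
8.25e35 m × (c²/G) = 1.11e63 kg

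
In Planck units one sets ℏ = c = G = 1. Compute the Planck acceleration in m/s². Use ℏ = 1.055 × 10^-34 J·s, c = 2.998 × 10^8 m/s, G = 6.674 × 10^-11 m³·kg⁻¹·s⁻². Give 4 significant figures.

a_P = √(c⁷/(ℏG))
  = √(3.092 × 10^103)
  = 5.560 × 10^51 m/s²

5.560 × 10^51 m/s²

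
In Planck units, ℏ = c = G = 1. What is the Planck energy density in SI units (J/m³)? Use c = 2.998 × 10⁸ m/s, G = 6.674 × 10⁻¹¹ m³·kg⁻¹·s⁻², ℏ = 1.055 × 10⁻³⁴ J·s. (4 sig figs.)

4.632 × 10¹¹³ J/m³

Dimensional analysis gives u_P = c⁷/(ℏG²).
  = 2.177 × 10⁵⁹ / 4.699 × 10⁻⁵⁵
  = 4.632 × 10¹¹³ J/m³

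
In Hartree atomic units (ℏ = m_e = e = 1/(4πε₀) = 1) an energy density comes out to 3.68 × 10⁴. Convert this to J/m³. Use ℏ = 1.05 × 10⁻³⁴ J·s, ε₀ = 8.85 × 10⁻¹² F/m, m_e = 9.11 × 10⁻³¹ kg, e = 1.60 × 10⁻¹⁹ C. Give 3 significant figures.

One atomic unit of energy density: u_au = E_h/a₀³ = m_e⁴e¹⁰/((4πε₀)⁵ℏ⁸) = 3.01 × 10¹³ J/m³.
3.68 × 10⁴ × 3.01 × 10¹³ J/m³ = 1.11 × 10¹⁸ J/m³

1.11 × 10¹⁸ J/m³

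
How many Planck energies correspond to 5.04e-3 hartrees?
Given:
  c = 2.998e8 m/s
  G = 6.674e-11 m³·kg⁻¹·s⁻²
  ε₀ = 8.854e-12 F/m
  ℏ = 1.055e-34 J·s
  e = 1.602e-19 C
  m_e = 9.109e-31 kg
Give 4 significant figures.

hartree: E_h = m_e e⁴/(4πε₀ℏ)² = 4.354e-18 J
Planck energy: E_P = √(ℏc⁵/G) = 1.957e9 J
5.04e-3 × 4.354e-18 / 1.957e9 = 1.122e-29

1.122e-29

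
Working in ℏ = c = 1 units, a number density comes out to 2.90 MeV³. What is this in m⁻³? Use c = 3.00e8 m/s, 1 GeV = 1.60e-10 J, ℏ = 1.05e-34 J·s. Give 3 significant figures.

3.80e38 m⁻³

Number density is [L]⁻³ = [E]³/(ℏc)³.
1 GeV³ → 1/(ℏc)³ × (1 GeV in J)³ = 1.31e47 m⁻³.
Convert the energy scale: 2.90 MeV³ = 2.90e-9 GeV³.
Result: 2.90e-9 × 1.31e47 = 3.80e38 m⁻³.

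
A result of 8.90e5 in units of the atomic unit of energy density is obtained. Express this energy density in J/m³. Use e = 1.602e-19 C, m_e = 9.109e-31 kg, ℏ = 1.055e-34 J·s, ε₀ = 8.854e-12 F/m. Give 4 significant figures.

2.607e19 J/m³

One atomic unit of energy density: u_au = E_h/a₀³ = m_e⁴e¹⁰/((4πε₀)⁵ℏ⁸) = 2.929e13 J/m³.
8.90e5 × 2.929e13 J/m³ = 2.607e19 J/m³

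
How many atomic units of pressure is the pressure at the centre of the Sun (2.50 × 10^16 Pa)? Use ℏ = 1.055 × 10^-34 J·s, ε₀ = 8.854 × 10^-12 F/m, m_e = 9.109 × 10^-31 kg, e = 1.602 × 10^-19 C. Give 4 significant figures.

atomic unit of pressure: P_au = E_h/a₀³ = m_e⁴e¹⁰/((4πε₀)⁵ℏ⁸) = 2.929 × 10^13 Pa.
2.50 × 10^16 / 2.929 × 10^13 = 853.5

853.5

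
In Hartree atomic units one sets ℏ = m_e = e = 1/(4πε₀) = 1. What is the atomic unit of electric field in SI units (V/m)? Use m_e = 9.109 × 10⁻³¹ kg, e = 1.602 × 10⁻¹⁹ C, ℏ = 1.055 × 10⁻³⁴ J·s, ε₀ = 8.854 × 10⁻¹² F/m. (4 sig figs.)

E_au = E_h/(e a₀) = m_e²e⁵/((4πε₀)³ℏ⁴)
E_h = 4.354 × 10⁻¹⁸ J
a₀ = 5.297 × 10⁻¹¹ m
E_h/(e·a₀) = 5.131 × 10¹¹ V/m

5.131 × 10¹¹ V/m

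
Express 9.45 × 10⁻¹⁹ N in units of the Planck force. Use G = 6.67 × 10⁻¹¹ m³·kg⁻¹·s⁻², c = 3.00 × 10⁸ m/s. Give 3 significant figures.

Planck force: F_P = c⁴/G = 1.21 × 10⁴⁴ N.
9.45 × 10⁻¹⁹ / 1.21 × 10⁴⁴ = 7.78 × 10⁻⁶³

7.78 × 10⁻⁶³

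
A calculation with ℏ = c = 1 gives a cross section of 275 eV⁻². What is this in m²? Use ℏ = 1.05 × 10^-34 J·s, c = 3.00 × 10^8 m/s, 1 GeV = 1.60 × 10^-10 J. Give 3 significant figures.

Area is [L]² = [E]⁻²·(ℏc)²; restore (ℏc)².
1 GeV⁻² → (ℏc)² × (1 GeV in J)⁻² = 3.88 × 10^-32 m².
Convert the energy scale: 275 eV⁻² = 2.75 × 10^20 GeV⁻².
Result: 2.75 × 10^20 × 3.88 × 10^-32 = 1.07 × 10^-11 m².

1.07 × 10^-11 m²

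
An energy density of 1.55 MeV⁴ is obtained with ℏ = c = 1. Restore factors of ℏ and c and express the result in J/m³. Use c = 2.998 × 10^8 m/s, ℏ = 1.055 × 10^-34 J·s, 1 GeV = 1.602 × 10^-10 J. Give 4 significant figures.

3.226 × 10^25 J/m³

[E]/[L]³ = [E]⁴/(ℏc)³; restore (ℏc)⁻³.
1 GeV⁴ → 1/(ℏc)³ × (1 GeV in J)⁴ = 2.082 × 10^37 J/m³.
Convert the energy scale: 1.55 MeV⁴ = 1.55 × 10^-12 GeV⁴.
Result: 1.55 × 10^-12 × 2.082 × 10^37 = 3.226 × 10^25 J/m³.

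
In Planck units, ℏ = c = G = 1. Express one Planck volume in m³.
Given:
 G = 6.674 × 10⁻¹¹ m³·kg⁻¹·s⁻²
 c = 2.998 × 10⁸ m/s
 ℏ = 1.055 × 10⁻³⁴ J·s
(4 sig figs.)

From ℏ = c = G = 1 the volume scale is V_P = (ℏG/c³)^(3/2).
  = √(1.784 × 10⁻²⁰⁹)
  = 4.224 × 10⁻¹⁰⁵ m³

4.224 × 10⁻¹⁰⁵ m³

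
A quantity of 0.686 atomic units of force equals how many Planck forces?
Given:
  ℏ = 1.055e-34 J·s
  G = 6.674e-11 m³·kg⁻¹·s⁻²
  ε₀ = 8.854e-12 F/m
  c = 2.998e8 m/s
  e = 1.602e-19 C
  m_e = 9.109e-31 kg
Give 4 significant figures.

4.658e-52

atomic unit of force: F_au = E_h/a₀ = m_e²e⁶/((4πε₀)³ℏ⁴) = 8.220e-8 N
Planck force: F_P = c⁴/G = 1.210e44 N
0.686 × 8.220e-8 / 1.210e44 = 4.658e-52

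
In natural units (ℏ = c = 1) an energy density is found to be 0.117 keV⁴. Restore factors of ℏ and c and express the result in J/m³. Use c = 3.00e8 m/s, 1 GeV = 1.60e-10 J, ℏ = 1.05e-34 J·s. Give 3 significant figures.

2.45e12 J/m³

[E]/[L]³ = [E]⁴/(ℏc)³; restore (ℏc)⁻³.
1 GeV⁴ → 1/(ℏc)³ × (1 GeV in J)⁴ = 2.10e37 J/m³.
Convert the energy scale: 0.117 keV⁴ = 1.17e-25 GeV⁴.
Result: 1.17e-25 × 2.10e37 = 2.45e12 J/m³.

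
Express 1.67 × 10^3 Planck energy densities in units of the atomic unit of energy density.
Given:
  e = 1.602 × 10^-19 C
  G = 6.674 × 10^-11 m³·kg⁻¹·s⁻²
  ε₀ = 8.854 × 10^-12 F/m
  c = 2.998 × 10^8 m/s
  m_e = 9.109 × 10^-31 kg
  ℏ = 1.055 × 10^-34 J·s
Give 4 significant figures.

2.641 × 10^103

Planck energy density: u_P = c⁷/(ℏG²) = 4.632 × 10^113 J/m³
atomic unit of energy density: u_au = E_h/a₀³ = m_e⁴e¹⁰/((4πε₀)⁵ℏ⁸) = 2.929 × 10^13 J/m³
1.67 × 10^3 × 4.632 × 10^113 / 2.929 × 10^13 = 2.641 × 10^103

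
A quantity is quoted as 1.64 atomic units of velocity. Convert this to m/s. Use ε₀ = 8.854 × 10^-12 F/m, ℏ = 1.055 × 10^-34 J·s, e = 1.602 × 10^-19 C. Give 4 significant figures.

One atomic unit of velocity: v_au = e²/(4πε₀ℏ) = 2.186 × 10^6 m/s.
1.64 × 2.186 × 10^6 m/s = 3.586 × 10^6 m/s

3.586 × 10^6 m/s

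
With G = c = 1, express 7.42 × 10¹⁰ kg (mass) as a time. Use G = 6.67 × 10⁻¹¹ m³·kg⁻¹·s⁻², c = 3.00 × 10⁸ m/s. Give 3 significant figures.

Mass → time via G/c³.
7.42 × 10¹⁰ kg × (G/c³) = 1.83 × 10⁻²⁵ s

1.83 × 10⁻²⁵ s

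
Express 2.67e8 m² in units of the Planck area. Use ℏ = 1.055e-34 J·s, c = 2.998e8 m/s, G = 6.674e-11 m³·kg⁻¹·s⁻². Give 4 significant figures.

Planck area: A_P = ℏG/c³ = 2.613e-70 m².
2.67e8 / 2.613e-70 = 1.022e78

1.022e78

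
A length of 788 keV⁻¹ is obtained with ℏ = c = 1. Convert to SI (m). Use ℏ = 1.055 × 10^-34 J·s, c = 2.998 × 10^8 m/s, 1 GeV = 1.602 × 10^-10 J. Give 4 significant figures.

1.556 × 10^-7 m

A length is [E]⁻¹ in ℏ=c=1; restore one factor of ℏc.
1 GeV⁻¹ → ℏc × (1 GeV in J)⁻¹ = 1.974 × 10^-16 m.
Convert the energy scale: 788 keV⁻¹ = 7.88 × 10^8 GeV⁻¹.
Result: 7.88 × 10^8 × 1.974 × 10^-16 = 1.556 × 10^-7 m.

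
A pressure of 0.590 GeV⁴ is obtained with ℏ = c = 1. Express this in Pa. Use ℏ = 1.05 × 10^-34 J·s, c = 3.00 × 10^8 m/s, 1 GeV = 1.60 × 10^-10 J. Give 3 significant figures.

Pressure is [E]/[L]³ = [E]⁴/(ℏc)³.
1 GeV⁴ → 1/(ℏc)³ × (1 GeV in J)⁴ = 2.10 × 10^37 Pa.
Result: 0.590 × 2.10 × 10^37 = 1.24 × 10^37 Pa.

1.24 × 10^37 Pa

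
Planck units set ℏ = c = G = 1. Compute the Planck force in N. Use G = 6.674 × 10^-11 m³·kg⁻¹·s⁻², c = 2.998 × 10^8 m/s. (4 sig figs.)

1.210 × 10^44 N

From ℏ = c = G = 1 the force scale is F_P = c⁴/G.
  = 8.078 × 10^33 / 6.674 × 10^-11
  = 1.210 × 10^44 N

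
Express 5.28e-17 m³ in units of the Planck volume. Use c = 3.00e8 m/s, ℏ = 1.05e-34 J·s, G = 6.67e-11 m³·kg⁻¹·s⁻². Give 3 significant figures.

Planck volume: V_P = (ℏG/c³)^(3/2) = 4.18e-105 m³.
5.28e-17 / 4.18e-105 = 1.26e88

1.26e88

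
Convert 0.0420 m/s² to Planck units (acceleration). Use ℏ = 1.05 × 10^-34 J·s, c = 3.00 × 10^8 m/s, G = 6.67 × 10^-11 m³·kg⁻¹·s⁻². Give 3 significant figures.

Planck acceleration: a_P = √(c⁷/(ℏG)) = 5.59 × 10^51 m/s².
0.0420 / 5.59 × 10^51 = 7.52 × 10^-54

7.52 × 10^-54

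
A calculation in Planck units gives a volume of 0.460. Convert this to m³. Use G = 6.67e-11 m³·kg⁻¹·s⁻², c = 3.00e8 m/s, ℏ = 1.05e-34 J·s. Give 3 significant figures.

One Planck volume: V_P = (ℏG/c³)^(3/2) = 4.18e-105 m³.
0.460 × 4.18e-105 m³ = 1.92e-105 m³

1.92e-105 m³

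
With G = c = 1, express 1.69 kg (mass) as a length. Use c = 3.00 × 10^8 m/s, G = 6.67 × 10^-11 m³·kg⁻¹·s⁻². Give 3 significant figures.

1.25 × 10^-27 m

In G = c = 1 units mass has dimensions of length; the conversion factor is G/c².
1.69 kg × (G/c²) = 1.25 × 10^-27 m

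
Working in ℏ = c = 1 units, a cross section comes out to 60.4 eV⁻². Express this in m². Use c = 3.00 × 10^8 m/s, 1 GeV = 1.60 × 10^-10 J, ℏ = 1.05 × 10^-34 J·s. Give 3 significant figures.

2.34 × 10^-12 m²

Area is [L]² = [E]⁻²·(ℏc)²; restore (ℏc)².
1 GeV⁻² → (ℏc)² × (1 GeV in J)⁻² = 3.88 × 10^-32 m².
Convert the energy scale: 60.4 eV⁻² = 6.04 × 10^19 GeV⁻².
Result: 6.04 × 10^19 × 3.88 × 10^-32 = 2.34 × 10^-12 m².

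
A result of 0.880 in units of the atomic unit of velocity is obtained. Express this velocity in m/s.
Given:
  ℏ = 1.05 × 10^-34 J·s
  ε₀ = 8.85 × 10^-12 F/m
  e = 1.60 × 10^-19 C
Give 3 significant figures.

One atomic unit of velocity: v_au = e²/(4πε₀ℏ) = 2.19 × 10^6 m/s.
0.880 × 2.19 × 10^6 m/s = 1.93 × 10^6 m/s

1.93 × 10^6 m/s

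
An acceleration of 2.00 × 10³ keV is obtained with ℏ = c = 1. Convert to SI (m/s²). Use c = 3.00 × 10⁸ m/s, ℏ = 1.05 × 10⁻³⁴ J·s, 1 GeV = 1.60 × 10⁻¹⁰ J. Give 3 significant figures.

Acceleration is [L]/[T]² = c·[E]/ℏ.
1 GeV → c/ℏ × (1 GeV in J) = 4.57 × 10³² m/s².
Convert the energy scale: 2.00 × 10³ keV = 2.00 × 10⁻³ GeV.
Result: 2.00 × 10⁻³ × 4.57 × 10³² = 9.14 × 10²⁹ m/s².

9.14 × 10²⁹ m/s²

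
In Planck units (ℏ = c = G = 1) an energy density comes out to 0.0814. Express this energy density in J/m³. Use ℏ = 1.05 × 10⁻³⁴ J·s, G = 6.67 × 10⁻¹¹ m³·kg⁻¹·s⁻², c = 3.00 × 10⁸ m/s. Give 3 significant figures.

3.81 × 10¹¹² J/m³

One Planck energy density: u_P = c⁷/(ℏG²) = 4.68 × 10¹¹³ J/m³.
0.0814 × 4.68 × 10¹¹³ J/m³ = 3.81 × 10¹¹² J/m³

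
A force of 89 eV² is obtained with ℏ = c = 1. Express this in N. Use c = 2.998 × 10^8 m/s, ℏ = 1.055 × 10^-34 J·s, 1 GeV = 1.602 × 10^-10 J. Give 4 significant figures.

Force is [E]/[L] = [E]²/(ℏc); restore (ℏc)⁻¹.
1 GeV² → 1/(ℏc) × (1 GeV in J)² = 8.114 × 10^5 N.
Convert the energy scale: 89 eV² = 8.90 × 10^-17 GeV².
Result: 8.90 × 10^-17 × 8.114 × 10^5 = 7.222 × 10^-11 N.

7.222 × 10^-11 N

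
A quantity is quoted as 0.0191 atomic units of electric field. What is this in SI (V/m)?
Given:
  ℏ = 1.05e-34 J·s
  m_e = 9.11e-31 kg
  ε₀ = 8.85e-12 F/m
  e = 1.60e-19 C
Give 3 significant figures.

9.94e9 V/m

One atomic unit of electric field: E_au = E_h/(e a₀) = m_e²e⁵/((4πε₀)³ℏ⁴) = 5.20e11 V/m.
0.0191 × 5.20e11 V/m = 9.94e9 V/m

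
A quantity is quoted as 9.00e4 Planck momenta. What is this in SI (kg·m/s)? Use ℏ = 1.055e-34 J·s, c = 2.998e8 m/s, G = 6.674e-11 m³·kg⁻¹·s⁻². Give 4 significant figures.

One Planck momentum: p_P = √(ℏc³/G) = 6.527 kg·m/s.
9.00e4 × 6.527 kg·m/s = 5.874e5 kg·m/s

5.874e5 kg·m/s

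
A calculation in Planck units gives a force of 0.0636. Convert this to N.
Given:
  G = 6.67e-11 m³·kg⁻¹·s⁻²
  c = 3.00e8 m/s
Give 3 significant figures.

7.72e42 N

One Planck force: F_P = c⁴/G = 1.21e44 N.
0.0636 × 1.21e44 N = 7.72e42 N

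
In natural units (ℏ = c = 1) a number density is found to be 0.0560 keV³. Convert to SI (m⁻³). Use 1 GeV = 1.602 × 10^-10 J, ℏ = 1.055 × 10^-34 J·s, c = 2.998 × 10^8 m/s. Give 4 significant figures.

7.277 × 10^27 m⁻³

Number density is [L]⁻³ = [E]³/(ℏc)³.
1 GeV³ → 1/(ℏc)³ × (1 GeV in J)³ = 1.299 × 10^47 m⁻³.
Convert the energy scale: 0.0560 keV³ = 5.60 × 10^-20 GeV³.
Result: 5.60 × 10^-20 × 1.299 × 10^47 = 7.277 × 10^27 m⁻³.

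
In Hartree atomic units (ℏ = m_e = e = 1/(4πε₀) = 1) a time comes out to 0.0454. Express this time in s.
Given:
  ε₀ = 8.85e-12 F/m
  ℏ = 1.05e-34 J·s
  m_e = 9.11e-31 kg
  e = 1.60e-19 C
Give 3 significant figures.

1.09e-18 s

One atomic unit of time: τ_au = (4πε₀)²ℏ³/(m_e e⁴) = 2.40e-17 s.
0.0454 × 2.40e-17 s = 1.09e-18 s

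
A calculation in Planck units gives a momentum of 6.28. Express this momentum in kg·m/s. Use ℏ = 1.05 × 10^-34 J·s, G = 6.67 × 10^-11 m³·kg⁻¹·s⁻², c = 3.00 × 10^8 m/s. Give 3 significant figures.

40.9 kg·m/s

One Planck momentum: p_P = √(ℏc³/G) = 6.52 kg·m/s.
6.28 × 6.52 kg·m/s = 40.9 kg·m/s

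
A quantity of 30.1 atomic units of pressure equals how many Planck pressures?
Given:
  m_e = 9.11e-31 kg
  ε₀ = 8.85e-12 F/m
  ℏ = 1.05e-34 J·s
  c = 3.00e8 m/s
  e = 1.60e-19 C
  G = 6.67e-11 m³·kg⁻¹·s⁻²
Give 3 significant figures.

atomic unit of pressure: P_au = E_h/a₀³ = m_e⁴e¹⁰/((4πε₀)⁵ℏ⁸) = 3.01e13 Pa
Planck pressure: p_P = c⁷/(ℏG²) = 4.68e113 Pa
30.1 × 3.01e13 / 4.68e113 = 1.94e-99

1.94e-99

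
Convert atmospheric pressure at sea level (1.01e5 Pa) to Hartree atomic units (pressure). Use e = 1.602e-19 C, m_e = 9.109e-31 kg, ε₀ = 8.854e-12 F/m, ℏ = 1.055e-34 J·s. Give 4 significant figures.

atomic unit of pressure: P_au = E_h/a₀³ = m_e⁴e¹⁰/((4πε₀)⁵ℏ⁸) = 2.929e13 Pa.
1.01e5 / 2.929e13 = 3.448e-9

3.448e-9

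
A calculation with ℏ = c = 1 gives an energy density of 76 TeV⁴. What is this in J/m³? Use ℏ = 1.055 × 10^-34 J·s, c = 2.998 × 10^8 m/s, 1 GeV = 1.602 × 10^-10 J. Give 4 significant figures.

1.582 × 10^51 J/m³

[E]/[L]³ = [E]⁴/(ℏc)³; restore (ℏc)⁻³.
1 GeV⁴ → 1/(ℏc)³ × (1 GeV in J)⁴ = 2.082 × 10^37 J/m³.
Convert the energy scale: 76 TeV⁴ = 7.60 × 10^13 GeV⁴.
Result: 7.60 × 10^13 × 2.082 × 10^37 = 1.582 × 10^51 J/m³.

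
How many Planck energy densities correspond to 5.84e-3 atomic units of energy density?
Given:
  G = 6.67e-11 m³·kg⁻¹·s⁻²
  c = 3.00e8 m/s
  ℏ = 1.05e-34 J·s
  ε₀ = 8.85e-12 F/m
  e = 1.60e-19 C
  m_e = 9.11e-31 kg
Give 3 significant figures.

3.76e-103

atomic unit of energy density: u_au = E_h/a₀³ = m_e⁴e¹⁰/((4πε₀)⁵ℏ⁸) = 3.01e13 J/m³
Planck energy density: u_P = c⁷/(ℏG²) = 4.68e113 J/m³
5.84e-3 × 3.01e13 / 4.68e113 = 3.76e-103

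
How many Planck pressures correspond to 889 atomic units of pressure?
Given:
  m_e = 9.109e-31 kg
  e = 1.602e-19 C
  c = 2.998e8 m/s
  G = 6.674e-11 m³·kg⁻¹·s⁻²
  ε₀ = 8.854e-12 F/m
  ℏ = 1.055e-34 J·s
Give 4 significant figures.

5.621e-98

atomic unit of pressure: P_au = E_h/a₀³ = m_e⁴e¹⁰/((4πε₀)⁵ℏ⁸) = 2.929e13 Pa
Planck pressure: p_P = c⁷/(ℏG²) = 4.632e113 Pa
889 × 2.929e13 / 4.632e113 = 5.621e-98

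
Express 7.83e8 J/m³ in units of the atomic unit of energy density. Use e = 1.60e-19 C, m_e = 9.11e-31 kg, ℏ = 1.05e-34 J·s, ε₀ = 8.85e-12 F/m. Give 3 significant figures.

2.60e-5

atomic unit of energy density: u_au = E_h/a₀³ = m_e⁴e¹⁰/((4πε₀)⁵ℏ⁸) = 3.01e13 J/m³.
7.83e8 / 3.01e13 = 2.60e-5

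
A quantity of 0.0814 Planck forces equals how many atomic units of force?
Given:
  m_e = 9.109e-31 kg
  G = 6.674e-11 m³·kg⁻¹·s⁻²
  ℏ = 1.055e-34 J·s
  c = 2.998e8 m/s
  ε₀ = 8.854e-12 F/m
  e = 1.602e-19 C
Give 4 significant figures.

Planck force: F_P = c⁴/G = 1.210e44 N
atomic unit of force: F_au = E_h/a₀ = m_e²e⁶/((4πε₀)³ℏ⁴) = 8.220e-8 N
0.0814 × 1.210e44 / 8.220e-8 = 1.199e50

1.199e50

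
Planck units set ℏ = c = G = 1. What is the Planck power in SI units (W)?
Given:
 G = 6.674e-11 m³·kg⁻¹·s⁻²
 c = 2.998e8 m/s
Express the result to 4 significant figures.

From ℏ = c = G = 1 the power scale is P_P = c⁵/G.
  = 2.422e42 / 6.674e-11
  = 3.629e52 W

3.629e52 W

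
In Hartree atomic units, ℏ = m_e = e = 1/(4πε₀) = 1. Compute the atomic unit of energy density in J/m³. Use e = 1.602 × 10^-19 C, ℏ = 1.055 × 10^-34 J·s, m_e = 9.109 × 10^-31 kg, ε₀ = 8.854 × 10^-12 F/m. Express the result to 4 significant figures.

2.929 × 10^13 J/m³

Dimensional analysis gives u_au = E_h/a₀³ = m_e⁴e¹⁰/((4πε₀)⁵ℏ⁸).
E_h = 4.354 × 10^-18 J
a₀ = 5.297 × 10^-11 m
E_h/a₀³ = 2.929 × 10^13 J/m³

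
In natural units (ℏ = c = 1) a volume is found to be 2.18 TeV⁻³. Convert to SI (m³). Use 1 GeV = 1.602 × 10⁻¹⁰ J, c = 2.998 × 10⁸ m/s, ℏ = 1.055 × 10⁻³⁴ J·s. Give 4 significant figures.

1.678 × 10⁻⁵⁶ m³

Volume is [L]³ = [E]⁻³·(ℏc)³.
1 GeV⁻³ → (ℏc)³ × (1 GeV in J)⁻³ = 7.696 × 10⁻⁴⁸ m³.
Convert the energy scale: 2.18 TeV⁻³ = 2.18 × 10⁻⁹ GeV⁻³.
Result: 2.18 × 10⁻⁹ × 7.696 × 10⁻⁴⁸ = 1.678 × 10⁻⁵⁶ m³.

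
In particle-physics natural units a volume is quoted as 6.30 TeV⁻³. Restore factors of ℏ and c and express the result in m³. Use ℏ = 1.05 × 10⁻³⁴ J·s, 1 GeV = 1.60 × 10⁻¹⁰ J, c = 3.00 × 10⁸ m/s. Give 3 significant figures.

4.81 × 10⁻⁵⁶ m³

Volume is [L]³ = [E]⁻³·(ℏc)³.
1 GeV⁻³ → (ℏc)³ × (1 GeV in J)⁻³ = 7.63 × 10⁻⁴⁸ m³.
Convert the energy scale: 6.30 TeV⁻³ = 6.30 × 10⁻⁹ GeV⁻³.
Result: 6.30 × 10⁻⁹ × 7.63 × 10⁻⁴⁸ = 4.81 × 10⁻⁵⁶ m³.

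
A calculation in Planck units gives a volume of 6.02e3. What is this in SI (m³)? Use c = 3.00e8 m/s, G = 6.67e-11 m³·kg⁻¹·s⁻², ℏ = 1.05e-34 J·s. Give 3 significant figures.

2.51e-101 m³

One Planck volume: V_P = (ℏG/c³)^(3/2) = 4.18e-105 m³.
6.02e3 × 4.18e-105 m³ = 2.51e-101 m³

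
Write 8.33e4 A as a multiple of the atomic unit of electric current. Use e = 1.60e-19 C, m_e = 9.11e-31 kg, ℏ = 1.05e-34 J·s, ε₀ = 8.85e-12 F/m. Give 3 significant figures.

1.25e7

atomic unit of electric current: I_au = e E_h/ℏ = m_e e⁵/((4πε₀)²ℏ³) = 6.67e-3 A.
8.33e4 / 6.67e-3 = 1.25e7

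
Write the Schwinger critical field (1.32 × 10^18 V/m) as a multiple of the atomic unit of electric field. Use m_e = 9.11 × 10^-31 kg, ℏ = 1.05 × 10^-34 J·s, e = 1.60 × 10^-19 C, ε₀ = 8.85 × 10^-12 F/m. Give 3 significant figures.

atomic unit of electric field: E_au = E_h/(e a₀) = m_e²e⁵/((4πε₀)³ℏ⁴) = 5.20 × 10^11 V/m.
1.32 × 10^18 / 5.20 × 10^11 = 2.54 × 10^6

2.54 × 10^6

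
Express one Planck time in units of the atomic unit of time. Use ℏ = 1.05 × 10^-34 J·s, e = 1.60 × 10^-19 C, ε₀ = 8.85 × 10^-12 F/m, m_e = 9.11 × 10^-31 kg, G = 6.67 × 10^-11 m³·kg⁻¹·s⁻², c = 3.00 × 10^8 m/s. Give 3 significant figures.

Planck time: t_P = √(ℏG/c⁵) = 5.37 × 10^-44 s
atomic unit of time: τ_au = (4πε₀)²ℏ³/(m_e e⁴) = 2.40 × 10^-17 s
ratio = 5.37 × 10^-44 / 2.40 × 10^-17 = 2.24 × 10^-27

2.24 × 10^-27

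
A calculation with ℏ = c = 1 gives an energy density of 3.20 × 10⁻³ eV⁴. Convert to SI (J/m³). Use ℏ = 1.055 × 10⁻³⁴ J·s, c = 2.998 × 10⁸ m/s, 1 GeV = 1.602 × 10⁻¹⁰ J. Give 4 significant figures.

[E]/[L]³ = [E]⁴/(ℏc)³; restore (ℏc)⁻³.
1 GeV⁴ → 1/(ℏc)³ × (1 GeV in J)⁴ = 2.082 × 10³⁷ J/m³.
Convert the energy scale: 3.20 × 10⁻³ eV⁴ = 3.20 × 10⁻³⁹ GeV⁴.
Result: 3.20 × 10⁻³⁹ × 2.082 × 10³⁷ = 0.06661 J/m³.

0.06661 J/m³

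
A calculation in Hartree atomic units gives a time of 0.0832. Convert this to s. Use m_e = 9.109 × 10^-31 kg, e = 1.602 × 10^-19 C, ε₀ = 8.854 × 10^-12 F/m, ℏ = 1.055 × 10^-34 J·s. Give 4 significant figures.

One atomic unit of time: τ_au = (4πε₀)²ℏ³/(m_e e⁴) = 2.423 × 10^-17 s.
0.0832 × 2.423 × 10^-17 s = 2.016 × 10^-18 s

2.016 × 10^-18 s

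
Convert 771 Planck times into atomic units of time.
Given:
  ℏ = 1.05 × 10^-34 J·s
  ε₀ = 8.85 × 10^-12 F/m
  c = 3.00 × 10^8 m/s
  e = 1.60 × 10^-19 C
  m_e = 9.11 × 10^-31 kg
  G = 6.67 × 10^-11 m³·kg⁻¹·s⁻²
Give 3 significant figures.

Planck time: t_P = √(ℏG/c⁵) = 5.37 × 10^-44 s
atomic unit of time: τ_au = (4πε₀)²ℏ³/(m_e e⁴) = 2.40 × 10^-17 s
771 × 5.37 × 10^-44 / 2.40 × 10^-17 = 1.73 × 10^-24

1.73 × 10^-24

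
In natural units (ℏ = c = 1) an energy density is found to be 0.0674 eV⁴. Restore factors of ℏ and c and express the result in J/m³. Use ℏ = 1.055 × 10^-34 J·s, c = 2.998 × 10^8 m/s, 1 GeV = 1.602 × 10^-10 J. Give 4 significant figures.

[E]/[L]³ = [E]⁴/(ℏc)³; restore (ℏc)⁻³.
1 GeV⁴ → 1/(ℏc)³ × (1 GeV in J)⁴ = 2.082 × 10^37 J/m³.
Convert the energy scale: 0.0674 eV⁴ = 6.74 × 10^-38 GeV⁴.
Result: 6.74 × 10^-38 × 2.082 × 10^37 = 1.403 J/m³.

1.403 J/m³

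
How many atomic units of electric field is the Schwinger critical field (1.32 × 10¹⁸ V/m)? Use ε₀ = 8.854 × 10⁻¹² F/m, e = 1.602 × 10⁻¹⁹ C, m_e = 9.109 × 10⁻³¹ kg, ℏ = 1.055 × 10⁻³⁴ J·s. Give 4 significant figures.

2.573 × 10⁶

atomic unit of electric field: E_au = E_h/(e a₀) = m_e²e⁵/((4πε₀)³ℏ⁴) = 5.131 × 10¹¹ V/m.
1.32 × 10¹⁸ / 5.131 × 10¹¹ = 2.573 × 10⁶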